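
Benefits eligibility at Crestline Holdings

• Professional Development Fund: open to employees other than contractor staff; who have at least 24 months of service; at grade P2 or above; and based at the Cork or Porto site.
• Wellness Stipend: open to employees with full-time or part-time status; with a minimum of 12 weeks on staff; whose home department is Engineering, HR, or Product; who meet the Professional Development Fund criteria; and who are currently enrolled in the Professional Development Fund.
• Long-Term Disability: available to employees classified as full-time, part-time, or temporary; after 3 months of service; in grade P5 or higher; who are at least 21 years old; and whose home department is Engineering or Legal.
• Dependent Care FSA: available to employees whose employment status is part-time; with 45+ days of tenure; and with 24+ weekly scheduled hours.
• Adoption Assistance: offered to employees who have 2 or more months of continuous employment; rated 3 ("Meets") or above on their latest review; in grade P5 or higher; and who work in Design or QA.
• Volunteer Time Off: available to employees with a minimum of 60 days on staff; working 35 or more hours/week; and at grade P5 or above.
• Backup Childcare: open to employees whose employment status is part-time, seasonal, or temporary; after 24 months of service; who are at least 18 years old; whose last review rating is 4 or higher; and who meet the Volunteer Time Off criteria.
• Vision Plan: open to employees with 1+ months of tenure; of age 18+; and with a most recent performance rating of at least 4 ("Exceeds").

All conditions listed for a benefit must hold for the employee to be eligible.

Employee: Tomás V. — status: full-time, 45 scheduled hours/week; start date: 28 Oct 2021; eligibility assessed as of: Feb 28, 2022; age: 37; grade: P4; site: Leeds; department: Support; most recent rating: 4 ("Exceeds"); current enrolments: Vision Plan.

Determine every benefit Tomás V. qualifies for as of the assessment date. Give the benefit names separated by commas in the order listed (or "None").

Vision Plan

Service from 28 Oct 2021 to Feb 28, 2022: 123 days.
Professional Development Fund — status full-time ✓ (not excluded); service 123 days < 24 months (≈720 days) ✗ → not eligible.
Wellness Stipend — status full-time ✓; service 123 days ≥ 12 weeks (≈84 days) ✓; dept Support ✗ → not eligible.
Long-Term Disability — status full-time ✓; service 123 days ≥ 3 months (≈90 days) ✓; grade P4 < P5 ✗ → not eligible.
Dependent Care FSA — status full-time ✗ (requires part-time) → not eligible.
Adoption Assistance — service 123 days ≥ 2 months (≈60 days) ✓; rating 4 ≥ 3 ✓; grade P4 < P5 ✗ → not eligible.
Volunteer Time Off — service 123 days ≥ 60 days ✓; 45 hrs/wk ≥ 35 ✓; grade P4 < P5 ✗ → not eligible.
Backup Childcare — status full-time ✗ (requires part-time, seasonal, or temporary) → not eligible.
Vision Plan — service 123 days ≥ 1 month (≈30 days) ✓; age 37 ≥ 18 ✓; rating 4 ≥ 4 ✓ → eligible.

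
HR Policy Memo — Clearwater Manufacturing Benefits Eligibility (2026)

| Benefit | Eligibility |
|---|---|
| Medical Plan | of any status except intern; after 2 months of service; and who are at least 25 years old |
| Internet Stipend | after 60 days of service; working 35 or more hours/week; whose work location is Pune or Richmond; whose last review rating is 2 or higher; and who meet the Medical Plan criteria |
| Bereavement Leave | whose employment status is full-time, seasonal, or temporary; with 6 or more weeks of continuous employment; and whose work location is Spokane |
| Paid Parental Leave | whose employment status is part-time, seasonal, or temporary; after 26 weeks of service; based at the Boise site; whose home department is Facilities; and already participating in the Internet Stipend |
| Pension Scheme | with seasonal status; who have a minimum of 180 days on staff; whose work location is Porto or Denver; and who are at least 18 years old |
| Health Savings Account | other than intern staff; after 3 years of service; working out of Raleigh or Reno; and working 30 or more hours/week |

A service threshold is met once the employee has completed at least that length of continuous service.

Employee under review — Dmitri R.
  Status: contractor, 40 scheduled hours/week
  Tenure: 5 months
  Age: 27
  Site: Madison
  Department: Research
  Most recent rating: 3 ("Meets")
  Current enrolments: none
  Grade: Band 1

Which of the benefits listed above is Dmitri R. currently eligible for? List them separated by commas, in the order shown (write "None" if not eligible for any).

Medical Plan

Medical Plan — status contractor ✓ (not excluded); service 5 months ≥ 2 months ✓; age 27 ≥ 25 ✓ → eligible.
Internet Stipend — service 5 months ≥ 60 days ✓; 40 hrs/wk ≥ 35 ✓; site Madison ✗ (not Pune or Richmond) → not eligible.
Bereavement Leave — status contractor ✗ (requires full-time, seasonal, or temporary) → not eligible.
Paid Parental Leave — status contractor ✗ (requires part-time, seasonal, or temporary) → not eligible.
Pension Scheme — status contractor ✗ (requires seasonal) → not eligible.
Health Savings Account — status contractor ✓ (not excluded); service 5 months < 3 years (≈1095 days) ✗ → not eligible.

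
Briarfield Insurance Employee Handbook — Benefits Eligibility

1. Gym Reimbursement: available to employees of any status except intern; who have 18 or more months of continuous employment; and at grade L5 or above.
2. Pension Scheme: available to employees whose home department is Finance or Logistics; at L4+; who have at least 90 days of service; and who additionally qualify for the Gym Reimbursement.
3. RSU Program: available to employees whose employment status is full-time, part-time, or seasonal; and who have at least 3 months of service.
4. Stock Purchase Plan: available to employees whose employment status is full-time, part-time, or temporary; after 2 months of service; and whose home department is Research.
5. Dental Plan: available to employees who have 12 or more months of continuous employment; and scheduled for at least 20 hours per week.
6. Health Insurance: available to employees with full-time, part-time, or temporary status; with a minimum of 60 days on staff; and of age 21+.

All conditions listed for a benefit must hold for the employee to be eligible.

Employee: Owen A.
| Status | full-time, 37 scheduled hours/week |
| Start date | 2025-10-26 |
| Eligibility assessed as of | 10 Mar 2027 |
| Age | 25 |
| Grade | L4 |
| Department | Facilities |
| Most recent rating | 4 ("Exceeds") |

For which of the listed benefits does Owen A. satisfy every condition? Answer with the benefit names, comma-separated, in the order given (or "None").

RSU Program, Dental Plan, Health Insurance

Service from 2025-10-26 to 10 Mar 2027: 500 days.
Gym Reimbursement — status full-time ✓ (not excluded); service 500 days < 18 months (≈540 days) ✗ → not eligible.
Pension Scheme — dept Facilities ✗ → not eligible.
RSU Program — status full-time ✓; service 500 days ≥ 3 months (≈90 days) ✓ → eligible.
Stock Purchase Plan — status full-time ✓; service 500 days ≥ 2 months (≈60 days) ✓; dept Facilities ✗ → not eligible.
Dental Plan — service 500 days ≥ 12 months (≈360 days) ✓; 37 hrs/wk ≥ 20 ✓ → eligible.
Health Insurance — status full-time ✓; service 500 days ≥ 60 days ✓; age 25 ≥ 21 ✓ → eligible.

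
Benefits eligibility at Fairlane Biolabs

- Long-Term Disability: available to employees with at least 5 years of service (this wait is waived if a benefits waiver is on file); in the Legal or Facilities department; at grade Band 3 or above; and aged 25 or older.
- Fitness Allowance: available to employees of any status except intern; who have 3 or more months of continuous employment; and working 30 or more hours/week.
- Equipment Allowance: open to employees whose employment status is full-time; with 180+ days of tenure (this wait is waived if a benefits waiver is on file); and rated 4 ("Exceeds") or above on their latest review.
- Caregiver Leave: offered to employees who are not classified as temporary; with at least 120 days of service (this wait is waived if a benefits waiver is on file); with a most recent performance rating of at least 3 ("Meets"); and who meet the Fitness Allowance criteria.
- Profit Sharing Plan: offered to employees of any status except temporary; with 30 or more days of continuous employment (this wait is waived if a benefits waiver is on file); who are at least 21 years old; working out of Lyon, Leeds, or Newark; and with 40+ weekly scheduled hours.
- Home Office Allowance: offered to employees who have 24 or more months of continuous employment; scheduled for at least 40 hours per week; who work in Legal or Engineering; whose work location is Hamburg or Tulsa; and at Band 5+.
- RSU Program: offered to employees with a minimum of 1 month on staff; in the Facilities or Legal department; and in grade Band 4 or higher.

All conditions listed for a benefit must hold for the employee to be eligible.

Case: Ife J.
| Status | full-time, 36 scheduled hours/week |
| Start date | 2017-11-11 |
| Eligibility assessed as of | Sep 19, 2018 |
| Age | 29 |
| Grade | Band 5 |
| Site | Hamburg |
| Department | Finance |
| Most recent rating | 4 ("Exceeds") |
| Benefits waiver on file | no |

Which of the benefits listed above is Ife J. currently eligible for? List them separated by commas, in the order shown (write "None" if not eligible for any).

Service from 2017-11-11 to Sep 19, 2018: 312 days.
Long-Term Disability — no waiver, service 312 days < 5 years (≈1825 days) ✗ → not eligible.
Fitness Allowance — status full-time ✓ (not excluded); service 312 days ≥ 3 months (≈90 days) ✓; 36 hrs/wk ≥ 30 ✓ → eligible.
Equipment Allowance — status full-time ✓; no waiver, service 312 days ≥ 180 days ✓; rating 4 ≥ 4 ✓ → eligible.
Caregiver Leave — status full-time ✓ (not excluded); no waiver, service 312 days ≥ 120 days ✓; rating 4 ≥ 3 ✓; eligible for Fitness Allowance ✓ → eligible.
Profit Sharing Plan — status full-time ✓ (not excluded); no waiver, service 312 days ≥ 30 days ✓; age 29 ≥ 21 ✓; site Hamburg ✗ (not Lyon, Leeds, or Newark) → not eligible.
Home Office Allowance — service 312 days < 24 months (≈720 days) ✗ → not eligible.
RSU Program — service 312 days ≥ 1 month (≈30 days) ✓; dept Finance ✗ → not eligible.

Fitness Allowance, Equipment Allowance, Caregiver Leave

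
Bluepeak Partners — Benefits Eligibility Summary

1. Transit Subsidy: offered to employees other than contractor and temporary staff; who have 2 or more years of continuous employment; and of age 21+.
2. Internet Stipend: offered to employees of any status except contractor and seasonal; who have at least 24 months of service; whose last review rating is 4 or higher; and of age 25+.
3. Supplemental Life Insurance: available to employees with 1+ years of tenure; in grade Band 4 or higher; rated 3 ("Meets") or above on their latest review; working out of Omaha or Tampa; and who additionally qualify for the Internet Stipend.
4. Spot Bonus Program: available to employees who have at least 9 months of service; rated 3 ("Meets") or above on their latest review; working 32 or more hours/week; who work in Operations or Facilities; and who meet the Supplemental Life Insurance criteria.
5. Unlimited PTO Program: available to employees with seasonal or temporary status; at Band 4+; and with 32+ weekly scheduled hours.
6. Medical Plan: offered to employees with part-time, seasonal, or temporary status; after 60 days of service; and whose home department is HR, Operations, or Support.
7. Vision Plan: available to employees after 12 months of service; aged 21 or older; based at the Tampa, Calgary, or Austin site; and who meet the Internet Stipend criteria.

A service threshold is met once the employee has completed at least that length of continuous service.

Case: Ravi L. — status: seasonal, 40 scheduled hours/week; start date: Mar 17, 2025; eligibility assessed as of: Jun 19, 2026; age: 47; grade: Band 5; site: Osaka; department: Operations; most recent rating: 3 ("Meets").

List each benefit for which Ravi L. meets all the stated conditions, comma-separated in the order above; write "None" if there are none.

Unlimited PTO Program, Medical Plan

Service from Mar 17, 2025 to Jun 19, 2026: 459 days.
Transit Subsidy — status seasonal ✓ (not excluded); service 459 days < 2 years (≈730 days) ✗ → not eligible.
Internet Stipend — status seasonal ✗ (excluded) → not eligible.
Supplemental Life Insurance — service 459 days ≥ 1 year (≈365 days) ✓; grade Band 5 ≥ Band 4 ✓; rating 3 ≥ 3 ✓; site Osaka ✗ (not Omaha or Tampa) → not eligible.
Spot Bonus Program — service 459 days ≥ 9 months (≈270 days) ✓; rating 3 ≥ 3 ✓; 40 hrs/wk ≥ 32 ✓; dept Operations ✓; not eligible for Supplemental Life Insurance ✗ → not eligible.
Unlimited PTO Program — status seasonal ✓; grade Band 5 ≥ Band 4 ✓; 40 hrs/wk ≥ 32 ✓ → eligible.
Medical Plan — status seasonal ✓; service 459 days ≥ 60 days ✓; dept Operations ✓ → eligible.
Vision Plan — service 459 days ≥ 12 months (≈360 days) ✓; age 47 ≥ 21 ✓; site Osaka ✗ (not Tampa, Calgary, or Austin) → not eligible.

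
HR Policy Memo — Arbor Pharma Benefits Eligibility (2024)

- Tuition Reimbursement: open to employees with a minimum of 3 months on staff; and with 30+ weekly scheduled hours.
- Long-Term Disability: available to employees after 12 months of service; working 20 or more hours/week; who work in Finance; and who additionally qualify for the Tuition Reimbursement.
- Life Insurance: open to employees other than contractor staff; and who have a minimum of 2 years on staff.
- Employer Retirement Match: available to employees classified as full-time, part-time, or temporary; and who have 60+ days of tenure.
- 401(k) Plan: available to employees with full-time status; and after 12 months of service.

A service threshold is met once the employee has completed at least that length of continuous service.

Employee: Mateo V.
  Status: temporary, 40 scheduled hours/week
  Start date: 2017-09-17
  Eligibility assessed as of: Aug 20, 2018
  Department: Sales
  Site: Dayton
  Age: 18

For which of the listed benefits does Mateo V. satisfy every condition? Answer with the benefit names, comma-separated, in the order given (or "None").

Tuition Reimbursement, Employer Retirement Match

Service from 2017-09-17 to Aug 20, 2018: 337 days.
Tuition Reimbursement — service 337 days ≥ 3 months (≈90 days) ✓; 40 hrs/wk ≥ 30 ✓ → eligible.
Long-Term Disability — service 337 days < 12 months (≈360 days) ✗ → not eligible.
Life Insurance — status temporary ✓ (not excluded); service 337 days < 2 years (≈730 days) ✗ → not eligible.
Employer Retirement Match — status temporary ✓; service 337 days ≥ 60 days ✓ → eligible.
401(k) Plan — status temporary ✗ (requires full-time) → not eligible.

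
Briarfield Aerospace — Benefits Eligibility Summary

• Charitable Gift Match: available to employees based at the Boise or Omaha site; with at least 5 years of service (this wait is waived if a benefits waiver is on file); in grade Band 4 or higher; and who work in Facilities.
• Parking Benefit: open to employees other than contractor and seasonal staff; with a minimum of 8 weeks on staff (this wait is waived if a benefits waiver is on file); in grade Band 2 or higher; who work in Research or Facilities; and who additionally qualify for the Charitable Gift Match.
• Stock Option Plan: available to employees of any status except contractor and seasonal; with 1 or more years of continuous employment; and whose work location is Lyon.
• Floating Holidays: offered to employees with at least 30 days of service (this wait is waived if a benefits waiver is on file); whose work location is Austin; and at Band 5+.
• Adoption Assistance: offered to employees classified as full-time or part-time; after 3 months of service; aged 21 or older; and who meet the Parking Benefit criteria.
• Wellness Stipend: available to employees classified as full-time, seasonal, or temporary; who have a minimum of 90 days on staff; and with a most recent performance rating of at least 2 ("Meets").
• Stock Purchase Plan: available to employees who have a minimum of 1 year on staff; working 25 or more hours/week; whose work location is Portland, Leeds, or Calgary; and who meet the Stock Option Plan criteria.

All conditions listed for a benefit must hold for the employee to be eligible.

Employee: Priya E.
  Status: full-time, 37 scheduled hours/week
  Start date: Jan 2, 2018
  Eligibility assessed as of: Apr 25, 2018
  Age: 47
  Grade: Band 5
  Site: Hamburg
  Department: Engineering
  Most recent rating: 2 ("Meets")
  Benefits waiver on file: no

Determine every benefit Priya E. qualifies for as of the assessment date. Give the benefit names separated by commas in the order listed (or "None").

Service from Jan 2, 2018 to Apr 25, 2018: 113 days.
Charitable Gift Match — site Hamburg ✗ (not Boise or Omaha) → not eligible.
Parking Benefit — status full-time ✓ (not excluded); no waiver, service 113 days ≥ 8 weeks (≈56 days) ✓; grade Band 5 ≥ Band 2 ✓; dept Engineering ✗ → not eligible.
Stock Option Plan — status full-time ✓ (not excluded); service 113 days < 1 year (≈365 days) ✗ → not eligible.
Floating Holidays — no waiver, service 113 days ≥ 30 days ✓; site Hamburg ✗ (not Austin) → not eligible.
Adoption Assistance — status full-time ✓; service 113 days ≥ 3 months (≈90 days) ✓; age 47 ≥ 21 ✓; not eligible for Parking Benefit ✗ → not eligible.
Wellness Stipend — status full-time ✓; service 113 days ≥ 90 days ✓; rating 2 ≥ 2 ✓ → eligible.
Stock Purchase Plan — service 113 days < 1 year (≈365 days) ✗ → not eligible.

Wellness Stipend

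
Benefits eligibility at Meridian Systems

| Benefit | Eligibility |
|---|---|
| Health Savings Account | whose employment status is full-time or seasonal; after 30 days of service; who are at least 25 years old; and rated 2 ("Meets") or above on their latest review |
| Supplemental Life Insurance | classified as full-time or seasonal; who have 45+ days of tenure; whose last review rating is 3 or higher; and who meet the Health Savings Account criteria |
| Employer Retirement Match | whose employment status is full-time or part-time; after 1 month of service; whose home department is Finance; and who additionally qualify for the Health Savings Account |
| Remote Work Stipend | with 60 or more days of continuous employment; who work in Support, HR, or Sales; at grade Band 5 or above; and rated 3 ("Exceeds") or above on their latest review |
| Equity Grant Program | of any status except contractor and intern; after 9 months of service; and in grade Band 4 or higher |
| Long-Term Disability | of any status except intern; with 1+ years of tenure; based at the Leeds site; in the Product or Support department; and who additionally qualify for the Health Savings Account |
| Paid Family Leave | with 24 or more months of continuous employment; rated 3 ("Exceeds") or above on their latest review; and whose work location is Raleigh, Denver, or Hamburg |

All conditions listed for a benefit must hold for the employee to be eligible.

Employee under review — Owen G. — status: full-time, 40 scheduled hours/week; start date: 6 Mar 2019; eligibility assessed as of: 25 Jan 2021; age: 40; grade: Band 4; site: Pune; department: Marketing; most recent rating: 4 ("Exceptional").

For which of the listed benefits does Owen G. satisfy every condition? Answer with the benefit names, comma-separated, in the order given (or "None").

Health Savings Account, Supplemental Life Insurance, Equity Grant Program

Service from 6 Mar 2019 to 25 Jan 2021: 691 days.
Health Savings Account — status full-time ✓; service 691 days ≥ 30 days ✓; age 40 ≥ 25 ✓; rating 4 ≥ 2 ✓ → eligible.
Supplemental Life Insurance — status full-time ✓; service 691 days ≥ 45 days ✓; rating 4 ≥ 3 ✓; eligible for Health Savings Account ✓ → eligible.
Employer Retirement Match — status full-time ✓; service 691 days ≥ 1 month (≈30 days) ✓; dept Marketing ✗ → not eligible.
Remote Work Stipend — service 691 days ≥ 60 days ✓; dept Marketing ✗ → not eligible.
Equity Grant Program — status full-time ✓ (not excluded); service 691 days ≥ 9 months (≈270 days) ✓; grade Band 4 ≥ Band 4 ✓ → eligible.
Long-Term Disability — status full-time ✓ (not excluded); service 691 days ≥ 1 year (≈365 days) ✓; site Pune ✗ (not Leeds) → not eligible.
Paid Family Leave — service 691 days < 24 months (≈720 days) ✗ → not eligible.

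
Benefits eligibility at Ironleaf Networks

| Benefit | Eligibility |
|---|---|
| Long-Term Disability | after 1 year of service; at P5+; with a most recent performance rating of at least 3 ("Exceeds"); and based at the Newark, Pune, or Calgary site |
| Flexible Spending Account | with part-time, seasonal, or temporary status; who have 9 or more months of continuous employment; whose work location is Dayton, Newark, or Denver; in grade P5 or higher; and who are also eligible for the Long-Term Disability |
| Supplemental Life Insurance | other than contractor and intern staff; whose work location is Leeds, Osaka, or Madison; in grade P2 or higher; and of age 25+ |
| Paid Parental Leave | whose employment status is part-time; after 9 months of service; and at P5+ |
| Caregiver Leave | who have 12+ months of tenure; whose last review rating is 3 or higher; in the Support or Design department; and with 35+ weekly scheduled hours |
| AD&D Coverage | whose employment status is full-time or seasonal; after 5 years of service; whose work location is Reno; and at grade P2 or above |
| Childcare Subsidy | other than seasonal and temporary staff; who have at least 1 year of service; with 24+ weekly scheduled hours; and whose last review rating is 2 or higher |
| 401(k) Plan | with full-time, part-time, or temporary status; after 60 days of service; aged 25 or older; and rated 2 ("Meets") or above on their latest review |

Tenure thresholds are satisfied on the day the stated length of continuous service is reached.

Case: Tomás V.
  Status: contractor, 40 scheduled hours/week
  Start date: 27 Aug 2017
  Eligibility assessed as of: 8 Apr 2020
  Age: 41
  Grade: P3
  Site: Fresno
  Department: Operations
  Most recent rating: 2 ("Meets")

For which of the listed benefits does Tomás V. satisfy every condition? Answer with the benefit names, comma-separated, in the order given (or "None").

Childcare Subsidy

Service from 27 Aug 2017 to 8 Apr 2020: 955 days.
Long-Term Disability — service 955 days ≥ 1 year (≈365 days) ✓; grade P3 < P5 ✗ → not eligible.
Flexible Spending Account — status contractor ✗ (requires part-time, seasonal, or temporary) → not eligible.
Supplemental Life Insurance — status contractor ✗ (excluded) → not eligible.
Paid Parental Leave — status contractor ✗ (requires part-time) → not eligible.
Caregiver Leave — service 955 days ≥ 12 months (≈360 days) ✓; rating 2 < 3 ✗ → not eligible.
AD&D Coverage — status contractor ✗ (requires full-time or seasonal) → not eligible.
Childcare Subsidy — status contractor ✓ (not excluded); service 955 days ≥ 1 year (≈365 days) ✓; 40 hrs/wk ≥ 24 ✓; rating 2 ≥ 2 ✓ → eligible.
401(k) Plan — status contractor ✗ (requires full-time, part-time, or temporary) → not eligible.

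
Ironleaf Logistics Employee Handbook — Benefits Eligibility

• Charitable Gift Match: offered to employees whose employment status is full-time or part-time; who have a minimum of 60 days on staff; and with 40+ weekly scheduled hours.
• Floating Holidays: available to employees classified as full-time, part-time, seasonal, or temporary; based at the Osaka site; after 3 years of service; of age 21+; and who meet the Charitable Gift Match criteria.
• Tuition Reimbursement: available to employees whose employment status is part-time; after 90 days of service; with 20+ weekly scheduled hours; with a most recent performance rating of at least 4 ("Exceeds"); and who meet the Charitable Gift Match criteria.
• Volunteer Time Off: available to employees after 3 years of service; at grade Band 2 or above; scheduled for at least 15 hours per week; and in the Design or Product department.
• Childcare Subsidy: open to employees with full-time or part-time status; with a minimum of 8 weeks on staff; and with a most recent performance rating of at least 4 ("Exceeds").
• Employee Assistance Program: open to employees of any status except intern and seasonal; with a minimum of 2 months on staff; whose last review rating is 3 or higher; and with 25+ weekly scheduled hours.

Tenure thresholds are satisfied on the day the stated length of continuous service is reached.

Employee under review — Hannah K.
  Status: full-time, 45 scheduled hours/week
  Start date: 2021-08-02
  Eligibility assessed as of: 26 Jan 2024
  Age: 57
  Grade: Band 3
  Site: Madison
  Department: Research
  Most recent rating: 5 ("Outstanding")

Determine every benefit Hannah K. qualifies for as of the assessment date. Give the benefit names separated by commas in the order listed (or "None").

Charitable Gift Match, Childcare Subsidy, Employee Assistance Program

Service from 2021-08-02 to 26 Jan 2024: 907 days.
Charitable Gift Match — status full-time ✓; service 907 days ≥ 60 days ✓; 45 hrs/wk ≥ 40 ✓ → eligible.
Floating Holidays — status full-time ✓; site Madison ✗ (not Osaka) → not eligible.
Tuition Reimbursement — status full-time ✗ (requires part-time) → not eligible.
Volunteer Time Off — service 907 days < 3 years (≈1095 days) ✗ → not eligible.
Childcare Subsidy — status full-time ✓; service 907 days ≥ 8 weeks (≈56 days) ✓; rating 5 ≥ 4 ✓ → eligible.
Employee Assistance Program — status full-time ✓ (not excluded); service 907 days ≥ 2 months (≈60 days) ✓; rating 5 ≥ 3 ✓; 45 hrs/wk ≥ 25 ✓ → eligible.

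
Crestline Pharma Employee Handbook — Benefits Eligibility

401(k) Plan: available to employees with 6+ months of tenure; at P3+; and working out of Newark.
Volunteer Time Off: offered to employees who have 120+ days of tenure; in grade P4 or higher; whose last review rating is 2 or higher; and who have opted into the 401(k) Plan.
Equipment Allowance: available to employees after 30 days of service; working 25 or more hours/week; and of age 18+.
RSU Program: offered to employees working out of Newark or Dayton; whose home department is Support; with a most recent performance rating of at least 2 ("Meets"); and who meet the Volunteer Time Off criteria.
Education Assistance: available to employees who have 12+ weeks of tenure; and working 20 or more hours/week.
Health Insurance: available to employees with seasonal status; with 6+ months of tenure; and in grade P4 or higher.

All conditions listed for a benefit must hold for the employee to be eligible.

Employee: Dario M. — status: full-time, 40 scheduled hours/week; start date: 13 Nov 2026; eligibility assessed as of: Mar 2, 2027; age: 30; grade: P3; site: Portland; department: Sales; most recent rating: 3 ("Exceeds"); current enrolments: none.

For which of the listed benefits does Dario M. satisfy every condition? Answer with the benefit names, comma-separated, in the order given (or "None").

Service from 13 Nov 2026 to Mar 2, 2027: 109 days.
401(k) Plan — service 109 days < 6 months (≈180 days) ✗ → not eligible.
Volunteer Time Off — service 109 days < 120 days ✗ → not eligible.
Equipment Allowance — service 109 days ≥ 30 days ✓; 40 hrs/wk ≥ 25 ✓; age 30 ≥ 18 ✓ → eligible.
RSU Program — site Portland ✗ (not Newark or Dayton) → not eligible.
Education Assistance — service 109 days ≥ 12 weeks (≈84 days) ✓; 40 hrs/wk ≥ 20 ✓ → eligible.
Health Insurance — status full-time ✗ (requires seasonal) → not eligible.

Equipment Allowance, Education Assistance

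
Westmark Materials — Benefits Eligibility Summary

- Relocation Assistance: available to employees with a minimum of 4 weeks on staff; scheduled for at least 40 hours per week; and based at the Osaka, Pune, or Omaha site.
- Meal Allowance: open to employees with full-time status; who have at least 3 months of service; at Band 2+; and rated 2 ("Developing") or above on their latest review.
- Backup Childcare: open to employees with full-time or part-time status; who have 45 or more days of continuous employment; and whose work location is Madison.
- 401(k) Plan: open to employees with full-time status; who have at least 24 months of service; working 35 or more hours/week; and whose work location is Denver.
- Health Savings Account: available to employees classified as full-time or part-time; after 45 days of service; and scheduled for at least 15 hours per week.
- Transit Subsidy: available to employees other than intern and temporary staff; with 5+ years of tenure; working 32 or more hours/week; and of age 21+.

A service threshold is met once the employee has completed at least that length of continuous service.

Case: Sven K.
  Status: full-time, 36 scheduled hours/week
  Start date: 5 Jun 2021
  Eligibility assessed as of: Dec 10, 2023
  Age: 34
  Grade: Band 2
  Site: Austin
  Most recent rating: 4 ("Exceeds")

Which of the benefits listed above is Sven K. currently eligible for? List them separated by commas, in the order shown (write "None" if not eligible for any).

Service from 5 Jun 2021 to Dec 10, 2023: 918 days.
Relocation Assistance — service 918 days ≥ 4 weeks (≈28 days) ✓; 36 hrs/wk < 40 ✗ → not eligible.
Meal Allowance — status full-time ✓; service 918 days ≥ 3 months (≈90 days) ✓; grade Band 2 ≥ Band 2 ✓; rating 4 ≥ 2 ✓ → eligible.
Backup Childcare — status full-time ✓; service 918 days ≥ 45 days ✓; site Austin ✗ (not Madison) → not eligible.
401(k) Plan — status full-time ✓; service 918 days ≥ 24 months (≈720 days) ✓; 36 hrs/wk ≥ 35 ✓; site Austin ✗ (not Denver) → not eligible.
Health Savings Account — status full-time ✓; service 918 days ≥ 45 days ✓; 36 hrs/wk ≥ 15 ✓ → eligible.
Transit Subsidy — status full-time ✓ (not excluded); service 918 days < 5 years (≈1825 days) ✗ → not eligible.

Meal Allowance, Health Savings Account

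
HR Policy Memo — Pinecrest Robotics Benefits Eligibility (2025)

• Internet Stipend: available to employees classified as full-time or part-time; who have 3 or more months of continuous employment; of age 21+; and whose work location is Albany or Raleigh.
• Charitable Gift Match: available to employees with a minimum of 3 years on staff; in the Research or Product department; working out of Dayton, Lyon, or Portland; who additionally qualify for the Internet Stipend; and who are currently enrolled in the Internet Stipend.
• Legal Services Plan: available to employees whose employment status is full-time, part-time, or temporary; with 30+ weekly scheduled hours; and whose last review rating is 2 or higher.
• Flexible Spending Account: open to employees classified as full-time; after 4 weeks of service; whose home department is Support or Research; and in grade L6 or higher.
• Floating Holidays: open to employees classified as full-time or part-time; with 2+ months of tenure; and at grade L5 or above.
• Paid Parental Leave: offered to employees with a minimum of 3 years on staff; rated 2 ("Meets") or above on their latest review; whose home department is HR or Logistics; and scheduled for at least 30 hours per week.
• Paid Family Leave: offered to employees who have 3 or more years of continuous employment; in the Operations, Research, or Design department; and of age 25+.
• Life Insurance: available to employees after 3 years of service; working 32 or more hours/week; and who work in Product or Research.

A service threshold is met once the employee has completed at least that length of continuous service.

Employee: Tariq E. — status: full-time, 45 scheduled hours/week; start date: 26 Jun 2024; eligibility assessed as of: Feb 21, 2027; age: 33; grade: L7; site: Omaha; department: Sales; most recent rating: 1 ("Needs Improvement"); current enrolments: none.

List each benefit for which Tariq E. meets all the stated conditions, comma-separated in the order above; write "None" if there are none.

Service from 26 Jun 2024 to Feb 21, 2027: 970 days.
Internet Stipend — status full-time ✓; service 970 days ≥ 3 months (≈90 days) ✓; age 33 ≥ 21 ✓; site Omaha ✗ (not Albany or Raleigh) → not eligible.
Charitable Gift Match — service 970 days < 3 years (≈1095 days) ✗ → not eligible.
Legal Services Plan — status full-time ✓; 45 hrs/wk ≥ 30 ✓; rating 1 < 2 ✗ → not eligible.
Flexible Spending Account — status full-time ✓; service 970 days ≥ 4 weeks (≈28 days) ✓; dept Sales ✗ → not eligible.
Floating Holidays — status full-time ✓; service 970 days ≥ 2 months (≈60 days) ✓; grade L7 ≥ L5 ✓ → eligible.
Paid Parental Leave — service 970 days < 3 years (≈1095 days) ✗ → not eligible.
Paid Family Leave — service 970 days < 3 years (≈1095 days) ✗ → not eligible.
Life Insurance — service 970 days < 3 years (≈1095 days) ✗ → not eligible.

Floating Holidays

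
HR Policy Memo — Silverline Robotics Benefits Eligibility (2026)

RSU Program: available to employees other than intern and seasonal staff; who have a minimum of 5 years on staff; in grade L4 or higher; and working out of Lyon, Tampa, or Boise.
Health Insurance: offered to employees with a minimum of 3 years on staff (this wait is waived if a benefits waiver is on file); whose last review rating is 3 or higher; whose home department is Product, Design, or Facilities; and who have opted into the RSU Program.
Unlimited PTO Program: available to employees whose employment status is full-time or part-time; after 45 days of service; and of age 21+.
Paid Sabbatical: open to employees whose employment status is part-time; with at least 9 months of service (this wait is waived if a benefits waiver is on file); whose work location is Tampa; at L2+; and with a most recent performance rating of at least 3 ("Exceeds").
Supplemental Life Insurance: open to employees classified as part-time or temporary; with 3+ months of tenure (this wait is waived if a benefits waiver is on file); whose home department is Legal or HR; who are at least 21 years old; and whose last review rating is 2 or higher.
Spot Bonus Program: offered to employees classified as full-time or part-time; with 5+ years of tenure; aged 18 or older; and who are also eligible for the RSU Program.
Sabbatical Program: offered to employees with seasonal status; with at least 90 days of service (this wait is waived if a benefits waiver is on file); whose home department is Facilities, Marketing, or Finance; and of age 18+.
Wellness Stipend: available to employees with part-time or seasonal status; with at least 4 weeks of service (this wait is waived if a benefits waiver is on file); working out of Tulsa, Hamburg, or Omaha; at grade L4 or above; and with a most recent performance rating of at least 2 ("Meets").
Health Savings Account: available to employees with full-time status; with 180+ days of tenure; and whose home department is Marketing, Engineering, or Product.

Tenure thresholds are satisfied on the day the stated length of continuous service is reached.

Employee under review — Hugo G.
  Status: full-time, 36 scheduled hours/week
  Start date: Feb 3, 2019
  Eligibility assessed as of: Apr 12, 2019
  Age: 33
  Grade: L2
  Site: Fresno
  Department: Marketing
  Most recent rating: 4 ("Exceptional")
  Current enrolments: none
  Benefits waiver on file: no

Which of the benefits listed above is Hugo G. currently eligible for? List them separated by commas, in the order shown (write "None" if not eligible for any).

Unlimited PTO Program

Service from Feb 3, 2019 to Apr 12, 2019: 68 days.
RSU Program — status full-time ✓ (not excluded); service 68 days < 5 years (≈1825 days) ✗ → not eligible.
Health Insurance — no waiver, service 68 days < 3 years (≈1095 days) ✗ → not eligible.
Unlimited PTO Program — status full-time ✓; service 68 days ≥ 45 days ✓; age 33 ≥ 21 ✓ → eligible.
Paid Sabbatical — status full-time ✗ (requires part-time) → not eligible.
Supplemental Life Insurance — status full-time ✗ (requires part-time or temporary) → not eligible.
Spot Bonus Program — status full-time ✓; service 68 days < 5 years (≈1825 days) ✗ → not eligible.
Sabbatical Program — status full-time ✗ (requires seasonal) → not eligible.
Wellness Stipend — status full-time ✗ (requires part-time or seasonal) → not eligible.
Health Savings Account — status full-time ✓; service 68 days < 180 days ✗ → not eligible.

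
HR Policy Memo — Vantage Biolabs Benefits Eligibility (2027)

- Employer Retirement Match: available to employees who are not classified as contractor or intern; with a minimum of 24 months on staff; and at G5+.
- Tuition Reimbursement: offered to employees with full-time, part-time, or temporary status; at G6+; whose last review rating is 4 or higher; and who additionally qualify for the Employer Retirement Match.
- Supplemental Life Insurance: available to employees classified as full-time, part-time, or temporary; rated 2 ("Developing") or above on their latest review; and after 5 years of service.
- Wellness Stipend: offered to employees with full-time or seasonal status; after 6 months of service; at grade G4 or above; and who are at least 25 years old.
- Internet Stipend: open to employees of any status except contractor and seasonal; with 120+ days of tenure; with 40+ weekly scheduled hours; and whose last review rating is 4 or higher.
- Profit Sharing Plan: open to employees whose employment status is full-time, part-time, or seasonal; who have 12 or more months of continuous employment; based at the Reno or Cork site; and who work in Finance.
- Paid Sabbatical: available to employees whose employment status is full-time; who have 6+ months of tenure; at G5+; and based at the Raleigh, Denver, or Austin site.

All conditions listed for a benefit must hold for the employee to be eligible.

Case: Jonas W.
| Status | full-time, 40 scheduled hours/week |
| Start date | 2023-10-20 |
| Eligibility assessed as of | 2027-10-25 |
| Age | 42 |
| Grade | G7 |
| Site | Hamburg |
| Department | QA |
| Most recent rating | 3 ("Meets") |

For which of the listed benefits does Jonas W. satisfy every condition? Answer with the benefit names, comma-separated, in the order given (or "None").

Employer Retirement Match, Wellness Stipend

Service from 2023-10-20 to 2027-10-25: 1466 days.
Employer Retirement Match — status full-time ✓ (not excluded); service 1466 days ≥ 24 months (≈720 days) ✓; grade G7 ≥ G5 ✓ → eligible.
Tuition Reimbursement — status full-time ✓; grade G7 ≥ G6 ✓; rating 3 < 4 ✗ → not eligible.
Supplemental Life Insurance — status full-time ✓; rating 3 ≥ 2 ✓; service 1466 days < 5 years (≈1825 days) ✗ → not eligible.
Wellness Stipend — status full-time ✓; service 1466 days ≥ 6 months (≈180 days) ✓; grade G7 ≥ G4 ✓; age 42 ≥ 25 ✓ → eligible.
Internet Stipend — status full-time ✓ (not excluded); service 1466 days ≥ 120 days ✓; 40 hrs/wk ≥ 40 ✓; rating 3 < 4 ✗ → not eligible.
Profit Sharing Plan — status full-time ✓; service 1466 days ≥ 12 months (≈360 days) ✓; site Hamburg ✗ (not Reno or Cork) → not eligible.
Paid Sabbatical — status full-time ✓; service 1466 days ≥ 6 months (≈180 days) ✓; grade G7 ≥ G5 ✓; site Hamburg ✗ (not Raleigh, Denver, or Austin) → not eligible.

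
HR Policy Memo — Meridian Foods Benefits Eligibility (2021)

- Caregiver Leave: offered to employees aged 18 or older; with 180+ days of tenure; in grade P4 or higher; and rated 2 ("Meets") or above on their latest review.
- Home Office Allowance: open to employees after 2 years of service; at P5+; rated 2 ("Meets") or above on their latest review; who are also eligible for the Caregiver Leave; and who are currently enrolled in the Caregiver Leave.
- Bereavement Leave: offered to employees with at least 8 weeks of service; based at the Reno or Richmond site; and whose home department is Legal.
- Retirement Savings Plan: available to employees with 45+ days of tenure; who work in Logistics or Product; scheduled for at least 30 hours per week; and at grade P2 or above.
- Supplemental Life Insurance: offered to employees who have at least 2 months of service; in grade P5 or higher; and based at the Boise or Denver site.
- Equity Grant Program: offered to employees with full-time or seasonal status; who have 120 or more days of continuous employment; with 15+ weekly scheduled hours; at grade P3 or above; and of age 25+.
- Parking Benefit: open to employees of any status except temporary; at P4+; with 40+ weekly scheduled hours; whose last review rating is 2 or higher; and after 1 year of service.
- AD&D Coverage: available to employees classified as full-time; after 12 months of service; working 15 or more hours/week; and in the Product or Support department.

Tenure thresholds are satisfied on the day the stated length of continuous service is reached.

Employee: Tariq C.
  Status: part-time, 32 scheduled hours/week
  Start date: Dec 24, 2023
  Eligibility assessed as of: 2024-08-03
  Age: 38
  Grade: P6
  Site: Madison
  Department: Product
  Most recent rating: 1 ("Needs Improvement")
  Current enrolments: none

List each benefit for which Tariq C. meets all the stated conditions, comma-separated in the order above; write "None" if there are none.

Retirement Savings Plan

Service from Dec 24, 2023 to 2024-08-03: 223 days.
Caregiver Leave — age 38 ≥ 18 ✓; service 223 days ≥ 180 days ✓; grade P6 ≥ P4 ✓; rating 1 < 2 ✗ → not eligible.
Home Office Allowance — service 223 days < 2 years (≈730 days) ✗ → not eligible.
Bereavement Leave — service 223 days ≥ 8 weeks (≈56 days) ✓; site Madison ✗ (not Reno or Richmond) → not eligible.
Retirement Savings Plan — service 223 days ≥ 45 days ✓; dept Product ✓; 32 hrs/wk ≥ 30 ✓; grade P6 ≥ P2 ✓ → eligible.
Supplemental Life Insurance — service 223 days ≥ 2 months (≈60 days) ✓; grade P6 ≥ P5 ✓; site Madison ✗ (not Boise or Denver) → not eligible.
Equity Grant Program — status part-time ✗ (requires full-time or seasonal) → not eligible.
Parking Benefit — status part-time ✓ (not excluded); grade P6 ≥ P4 ✓; 32 hrs/wk < 40 ✗ → not eligible.
AD&D Coverage — status part-time ✗ (requires full-time) → not eligible.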